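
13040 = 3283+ 9757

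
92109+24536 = 116645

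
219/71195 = 219/71195 = 0.00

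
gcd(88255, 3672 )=1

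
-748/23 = - 748/23= - 32.52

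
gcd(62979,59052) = 21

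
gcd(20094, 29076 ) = 6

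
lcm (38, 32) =608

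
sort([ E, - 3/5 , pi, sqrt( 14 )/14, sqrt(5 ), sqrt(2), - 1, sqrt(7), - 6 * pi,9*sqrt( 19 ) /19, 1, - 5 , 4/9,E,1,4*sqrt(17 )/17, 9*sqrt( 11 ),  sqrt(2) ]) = [ - 6*pi, - 5,-1, - 3/5,sqrt( 14)/14,4/9, 4*sqrt( 17)/17, 1, 1,sqrt( 2 ), sqrt ( 2),9*sqrt( 19 ) /19, sqrt( 5) , sqrt(7 ), E, E,  pi , 9 * sqrt( 11)] 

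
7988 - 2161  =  5827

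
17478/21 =832 + 2/7=832.29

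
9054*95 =860130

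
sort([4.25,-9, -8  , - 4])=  [ - 9,-8, - 4  ,  4.25] 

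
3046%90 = 76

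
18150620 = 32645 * 556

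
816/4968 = 34/207  =  0.16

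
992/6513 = 992/6513 = 0.15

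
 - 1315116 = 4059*(-324 )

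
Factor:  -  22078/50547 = -2^1*3^( - 1)*19^1*29^( - 1) = - 38/87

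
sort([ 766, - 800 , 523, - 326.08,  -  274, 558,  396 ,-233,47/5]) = [  -  800,-326.08, - 274,  -  233, 47/5, 396, 523, 558,766]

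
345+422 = 767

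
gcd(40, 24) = 8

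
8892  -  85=8807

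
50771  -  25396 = 25375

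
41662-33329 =8333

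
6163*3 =18489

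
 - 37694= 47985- 85679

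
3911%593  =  353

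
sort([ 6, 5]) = [ 5,6]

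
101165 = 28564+72601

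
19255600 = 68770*280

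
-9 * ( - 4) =36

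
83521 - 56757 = 26764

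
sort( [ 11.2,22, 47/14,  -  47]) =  [ - 47, 47/14,11.2 , 22 ]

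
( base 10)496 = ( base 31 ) G0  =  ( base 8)760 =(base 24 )kg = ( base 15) 231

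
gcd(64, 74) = 2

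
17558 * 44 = 772552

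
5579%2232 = 1115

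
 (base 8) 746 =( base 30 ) g6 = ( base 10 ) 486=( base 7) 1263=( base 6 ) 2130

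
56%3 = 2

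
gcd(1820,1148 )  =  28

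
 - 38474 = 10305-48779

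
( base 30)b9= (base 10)339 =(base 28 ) c3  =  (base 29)bk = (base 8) 523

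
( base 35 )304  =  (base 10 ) 3679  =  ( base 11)2845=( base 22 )7d5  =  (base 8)7137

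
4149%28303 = 4149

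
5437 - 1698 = 3739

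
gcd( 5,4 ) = 1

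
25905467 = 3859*6713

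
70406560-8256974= 62149586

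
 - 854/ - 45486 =61/3249 = 0.02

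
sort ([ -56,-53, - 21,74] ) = [ - 56, - 53, - 21,  74 ]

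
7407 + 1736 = 9143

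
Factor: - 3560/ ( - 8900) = 2^1*5^( - 1) = 2/5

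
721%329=63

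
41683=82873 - 41190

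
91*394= 35854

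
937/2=468 + 1/2 =468.50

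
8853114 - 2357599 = 6495515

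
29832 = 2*14916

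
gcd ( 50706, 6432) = 6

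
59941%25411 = 9119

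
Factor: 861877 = 861877^1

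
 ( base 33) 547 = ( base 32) 5eg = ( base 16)15D0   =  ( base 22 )BBI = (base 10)5584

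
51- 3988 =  - 3937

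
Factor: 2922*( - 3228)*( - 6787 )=2^3 * 3^2*11^1*269^1* 487^1*617^1  =  64016449992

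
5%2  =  1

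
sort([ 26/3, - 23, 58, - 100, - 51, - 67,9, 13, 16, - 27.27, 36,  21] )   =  [-100, - 67, - 51, - 27.27,  -  23, 26/3, 9, 13, 16,21, 36, 58]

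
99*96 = 9504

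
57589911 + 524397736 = 581987647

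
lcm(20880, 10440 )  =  20880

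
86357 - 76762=9595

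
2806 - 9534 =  - 6728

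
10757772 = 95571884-84814112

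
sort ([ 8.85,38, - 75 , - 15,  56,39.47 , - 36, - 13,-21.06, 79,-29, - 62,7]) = [ - 75, - 62,-36, - 29,-21.06, - 15, - 13,7,8.85,38, 39.47, 56 , 79]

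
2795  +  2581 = 5376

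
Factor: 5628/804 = 7^1 = 7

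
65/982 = 65/982 = 0.07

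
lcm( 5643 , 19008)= 361152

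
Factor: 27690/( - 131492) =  - 2^( - 1)*3^1*5^1*13^1 * 463^( - 1) = - 195/926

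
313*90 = 28170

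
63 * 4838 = 304794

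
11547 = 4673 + 6874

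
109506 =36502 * 3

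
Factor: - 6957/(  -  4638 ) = 3/2 =2^(-1)*3^1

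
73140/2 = 36570 = 36570.00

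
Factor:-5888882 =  - 2^1*71^1*113^1*367^1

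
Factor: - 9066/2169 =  - 2^1*3^( - 1) * 241^( - 1)* 1511^1 = - 3022/723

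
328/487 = 328/487 = 0.67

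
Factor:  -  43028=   -  2^2*31^1*347^1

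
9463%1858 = 173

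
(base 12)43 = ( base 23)25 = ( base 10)51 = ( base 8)63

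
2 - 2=0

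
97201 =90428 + 6773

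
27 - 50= - 23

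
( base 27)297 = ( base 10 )1708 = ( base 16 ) 6ac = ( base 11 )1313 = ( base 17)5f8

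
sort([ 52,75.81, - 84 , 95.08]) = [ - 84,52, 75.81, 95.08 ] 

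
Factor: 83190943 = 11^1*1259^1* 6007^1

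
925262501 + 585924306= 1511186807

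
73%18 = 1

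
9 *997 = 8973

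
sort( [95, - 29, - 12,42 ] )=[- 29, - 12, 42,95]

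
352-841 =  - 489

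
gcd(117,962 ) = 13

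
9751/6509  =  1 + 3242/6509 =1.50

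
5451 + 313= 5764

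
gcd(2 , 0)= 2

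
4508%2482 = 2026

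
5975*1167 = 6972825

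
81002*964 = 78085928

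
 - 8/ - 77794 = 4/38897  =  0.00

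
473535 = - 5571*( - 85 )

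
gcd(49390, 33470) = 10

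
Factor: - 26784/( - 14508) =24/13= 2^3*3^1*13^(-1 )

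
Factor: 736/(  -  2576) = - 2/7 = -2^1*7^( - 1)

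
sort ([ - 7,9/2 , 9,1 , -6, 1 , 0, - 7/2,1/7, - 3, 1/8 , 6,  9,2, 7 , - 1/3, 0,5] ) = [ - 7, - 6,-7/2, - 3, - 1/3,0,0, 1/8 , 1/7,1, 1,2,9/2, 5, 6,7, 9, 9 ] 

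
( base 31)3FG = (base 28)484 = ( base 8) 6444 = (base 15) EE4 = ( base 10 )3364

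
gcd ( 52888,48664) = 88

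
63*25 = 1575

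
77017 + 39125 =116142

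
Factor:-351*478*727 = -121974606 =-2^1 *3^3*13^1*239^1*727^1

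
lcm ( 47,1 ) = 47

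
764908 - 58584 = 706324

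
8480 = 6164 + 2316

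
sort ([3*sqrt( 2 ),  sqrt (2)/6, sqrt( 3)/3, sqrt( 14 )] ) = [sqrt(2 ) /6, sqrt (3 )/3, sqrt(14 ), 3 * sqrt(2)]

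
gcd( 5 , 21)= 1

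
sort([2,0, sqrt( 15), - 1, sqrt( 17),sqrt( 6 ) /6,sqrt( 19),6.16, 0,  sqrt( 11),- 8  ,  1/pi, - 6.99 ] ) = [ - 8,-6.99, - 1, 0, 0,1/pi, sqrt( 6)/6, 2,sqrt( 11), sqrt(15),  sqrt (17), sqrt( 19), 6.16]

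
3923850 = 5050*777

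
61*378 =23058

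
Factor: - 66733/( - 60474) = 2^( - 1 )*3^(-1)*10079^( -1 )*66733^1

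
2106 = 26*81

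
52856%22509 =7838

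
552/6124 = 138/1531 =0.09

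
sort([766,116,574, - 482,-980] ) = [ -980,-482, 116,574, 766 ]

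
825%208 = 201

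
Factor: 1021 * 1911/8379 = 3^( - 1)*13^1 * 19^ ( - 1)* 1021^1 = 13273/57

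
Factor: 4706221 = 13^1*43^1*8419^1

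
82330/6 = 13721 + 2/3 = 13721.67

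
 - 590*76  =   - 44840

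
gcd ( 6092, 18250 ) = 2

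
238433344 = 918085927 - 679652583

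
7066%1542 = 898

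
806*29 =23374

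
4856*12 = 58272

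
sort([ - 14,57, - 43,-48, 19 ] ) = [  -  48, - 43, - 14, 19, 57 ]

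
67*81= 5427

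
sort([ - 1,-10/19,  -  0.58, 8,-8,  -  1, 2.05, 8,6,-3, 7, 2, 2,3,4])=[ - 8 ,- 3, - 1, - 1, - 0.58,-10/19, 2,2, 2.05 , 3, 4, 6, 7,8, 8] 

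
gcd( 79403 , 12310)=1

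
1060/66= 16 + 2/33  =  16.06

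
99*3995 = 395505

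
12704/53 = 239 + 37/53 = 239.70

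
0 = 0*2047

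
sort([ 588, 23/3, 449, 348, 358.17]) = [ 23/3,348,358.17, 449, 588]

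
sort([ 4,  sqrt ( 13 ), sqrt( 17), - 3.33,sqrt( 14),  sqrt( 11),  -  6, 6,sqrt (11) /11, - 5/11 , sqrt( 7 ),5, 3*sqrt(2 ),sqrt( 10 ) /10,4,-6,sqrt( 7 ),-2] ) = [ - 6,  -  6,  -  3.33, - 2, - 5/11, sqrt( 11 ) /11,sqrt(10) /10,sqrt (7), sqrt (7 ),sqrt( 11 ),sqrt(13) , sqrt (14), 4,4,sqrt (17 ), 3*sqrt( 2 ),  5 , 6 ]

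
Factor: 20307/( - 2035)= -3^1*5^( - 1)*7^1*11^( - 1) * 37^( - 1)*967^1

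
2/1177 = 2/1177 = 0.00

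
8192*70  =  573440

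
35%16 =3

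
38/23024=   19/11512= 0.00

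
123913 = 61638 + 62275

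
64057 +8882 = 72939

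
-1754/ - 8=877/4 = 219.25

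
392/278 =1 + 57/139 = 1.41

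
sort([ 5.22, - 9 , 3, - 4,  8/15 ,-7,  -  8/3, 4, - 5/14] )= [  -  9,- 7,- 4, - 8/3,-5/14, 8/15,  3, 4,5.22 ]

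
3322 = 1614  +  1708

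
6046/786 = 3023/393 = 7.69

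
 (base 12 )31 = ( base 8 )45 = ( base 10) 37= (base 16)25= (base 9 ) 41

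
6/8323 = 6/8323 = 0.00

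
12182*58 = 706556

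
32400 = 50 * 648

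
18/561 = 6/187 = 0.03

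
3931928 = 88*44681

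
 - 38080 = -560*68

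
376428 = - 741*( - 508 ) 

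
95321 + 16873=112194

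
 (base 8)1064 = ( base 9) 686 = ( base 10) 564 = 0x234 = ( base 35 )G4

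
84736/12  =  21184/3 = 7061.33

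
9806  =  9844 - 38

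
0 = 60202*0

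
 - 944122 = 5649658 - 6593780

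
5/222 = 5/222 = 0.02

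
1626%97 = 74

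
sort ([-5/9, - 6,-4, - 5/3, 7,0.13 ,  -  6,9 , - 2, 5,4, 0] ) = [ - 6,-6, - 4,  -  2, - 5/3, - 5/9,0,0.13,4, 5, 7, 9]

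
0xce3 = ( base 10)3299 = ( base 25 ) 56O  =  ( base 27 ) 4e5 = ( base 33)30W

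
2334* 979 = 2284986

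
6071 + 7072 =13143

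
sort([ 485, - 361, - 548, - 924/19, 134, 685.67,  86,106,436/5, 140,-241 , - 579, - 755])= [-755, - 579, - 548, - 361 , - 241, - 924/19,86, 436/5, 106,134,140, 485, 685.67]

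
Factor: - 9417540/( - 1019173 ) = 2^2  *3^1*5^1*11^1 * 19^1* 751^1 * 1019173^(-1 )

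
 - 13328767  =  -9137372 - 4191395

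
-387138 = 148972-536110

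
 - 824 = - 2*412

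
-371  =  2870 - 3241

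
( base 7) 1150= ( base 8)653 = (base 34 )CJ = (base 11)359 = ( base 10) 427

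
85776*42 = 3602592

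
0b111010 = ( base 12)4a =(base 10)58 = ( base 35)1N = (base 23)2c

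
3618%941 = 795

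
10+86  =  96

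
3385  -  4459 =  - 1074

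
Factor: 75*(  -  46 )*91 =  - 313950 = - 2^1*3^1*5^2*7^1*13^1*23^1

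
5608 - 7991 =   -  2383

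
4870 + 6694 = 11564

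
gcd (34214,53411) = 1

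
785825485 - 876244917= -90419432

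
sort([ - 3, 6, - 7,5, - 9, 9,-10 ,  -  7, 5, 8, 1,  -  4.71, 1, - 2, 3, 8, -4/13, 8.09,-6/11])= [ - 10, - 9,-7 ,-7, - 4.71, - 3,  -  2, - 6/11,-4/13,1, 1, 3  ,  5, 5,6, 8 , 8,8.09, 9 ] 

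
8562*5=42810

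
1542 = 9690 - 8148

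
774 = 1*774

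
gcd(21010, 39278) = 2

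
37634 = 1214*31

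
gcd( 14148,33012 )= 4716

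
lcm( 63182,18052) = 126364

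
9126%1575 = 1251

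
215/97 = 2 + 21/97 = 2.22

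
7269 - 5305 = 1964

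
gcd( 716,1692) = 4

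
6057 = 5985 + 72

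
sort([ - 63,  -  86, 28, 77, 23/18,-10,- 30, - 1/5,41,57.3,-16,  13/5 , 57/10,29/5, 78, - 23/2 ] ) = [ - 86, - 63, - 30, - 16, - 23/2, - 10,-1/5, 23/18,13/5, 57/10, 29/5,28, 41, 57.3 , 77, 78 ]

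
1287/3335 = 1287/3335 = 0.39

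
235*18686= 4391210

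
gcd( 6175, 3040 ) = 95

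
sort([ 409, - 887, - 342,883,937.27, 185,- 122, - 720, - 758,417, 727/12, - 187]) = [ - 887, - 758, - 720 , - 342, - 187 , - 122  ,  727/12, 185,409,417, 883,  937.27 ] 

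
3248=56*58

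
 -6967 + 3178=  - 3789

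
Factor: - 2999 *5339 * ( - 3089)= 19^1*281^1*2999^1 * 3089^1 = 49460020829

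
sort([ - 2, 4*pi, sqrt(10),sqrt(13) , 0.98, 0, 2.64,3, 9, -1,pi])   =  [ - 2, - 1, 0,0.98, 2.64,  3,pi,  sqrt(10 ),sqrt( 13),9, 4* pi] 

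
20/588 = 5/147= 0.03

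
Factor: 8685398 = 2^1*23^1 *43^1*4391^1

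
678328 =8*84791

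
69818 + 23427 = 93245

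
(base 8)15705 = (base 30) 7QT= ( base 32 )6U5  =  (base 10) 7109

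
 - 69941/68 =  - 69941/68 = -1028.54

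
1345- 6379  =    -  5034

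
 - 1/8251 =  - 1 + 8250/8251= - 0.00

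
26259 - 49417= - 23158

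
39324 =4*9831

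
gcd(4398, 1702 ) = 2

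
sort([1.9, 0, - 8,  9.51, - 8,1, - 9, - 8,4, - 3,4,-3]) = [ - 9, - 8, - 8 , - 8, - 3, - 3,  0, 1 , 1.9, 4,4, 9.51 ] 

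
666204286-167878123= 498326163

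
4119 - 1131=2988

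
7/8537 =7/8537 =0.00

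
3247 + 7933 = 11180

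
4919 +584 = 5503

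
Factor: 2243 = 2243^1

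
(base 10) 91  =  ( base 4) 1123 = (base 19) 4F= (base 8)133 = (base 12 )77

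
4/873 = 4/873= 0.00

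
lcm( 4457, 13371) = 13371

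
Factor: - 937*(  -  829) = 776773 =829^1*937^1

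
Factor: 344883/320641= 3^1*7^1*11^1*311^( - 1) * 1031^(-1 )*1493^1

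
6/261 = 2/87 = 0.02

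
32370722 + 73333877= 105704599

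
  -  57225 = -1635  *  35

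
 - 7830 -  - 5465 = - 2365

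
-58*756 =-43848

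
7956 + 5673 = 13629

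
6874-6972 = -98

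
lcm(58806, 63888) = 5174928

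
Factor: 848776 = 2^3*17^1*79^2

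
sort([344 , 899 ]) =[ 344, 899 ]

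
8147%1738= 1195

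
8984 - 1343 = 7641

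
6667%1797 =1276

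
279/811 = 279/811 = 0.34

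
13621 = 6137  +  7484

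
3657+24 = 3681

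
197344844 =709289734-511944890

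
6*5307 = 31842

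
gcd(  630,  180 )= 90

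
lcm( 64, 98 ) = 3136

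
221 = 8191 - 7970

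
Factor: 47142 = 2^1*3^5*97^1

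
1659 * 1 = 1659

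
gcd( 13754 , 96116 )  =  2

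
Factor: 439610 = 2^1*5^1 * 43961^1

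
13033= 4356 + 8677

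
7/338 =7/338 = 0.02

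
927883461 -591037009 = 336846452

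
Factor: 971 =971^1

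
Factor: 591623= 591623^1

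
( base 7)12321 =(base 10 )3249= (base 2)110010110001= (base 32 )35H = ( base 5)100444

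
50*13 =650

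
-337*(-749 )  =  252413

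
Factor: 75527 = 75527^1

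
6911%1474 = 1015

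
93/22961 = 93/22961 = 0.00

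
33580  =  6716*5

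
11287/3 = 11287/3 = 3762.33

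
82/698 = 41/349 = 0.12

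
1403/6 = 233  +  5/6 =233.83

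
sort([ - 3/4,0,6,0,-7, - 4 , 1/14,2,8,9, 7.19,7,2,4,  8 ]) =[ - 7, - 4, - 3/4, 0,  0 , 1/14,2,2,4, 6, 7, 7.19,8,8, 9 ] 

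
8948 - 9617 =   -  669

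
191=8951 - 8760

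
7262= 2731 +4531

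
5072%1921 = 1230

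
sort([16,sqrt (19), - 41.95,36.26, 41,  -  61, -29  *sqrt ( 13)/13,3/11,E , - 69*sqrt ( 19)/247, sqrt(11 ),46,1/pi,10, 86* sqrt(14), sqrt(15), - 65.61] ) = [ - 65.61,  -  61, - 41.95, - 29 * sqrt( 13)/13,  -  69*sqrt( 19)/247,3/11, 1/pi,E,sqrt( 11), sqrt(  15),sqrt (19 ),  10, 16,36.26, 41,46 , 86*sqrt(14 )]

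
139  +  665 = 804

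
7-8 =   -  1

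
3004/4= 751 = 751.00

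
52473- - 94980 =147453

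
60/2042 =30/1021 = 0.03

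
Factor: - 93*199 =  - 18507 =- 3^1* 31^1 *199^1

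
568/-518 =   -  284/259 = -1.10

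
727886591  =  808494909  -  80608318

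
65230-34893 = 30337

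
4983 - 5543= -560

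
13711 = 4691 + 9020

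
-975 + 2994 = 2019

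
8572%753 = 289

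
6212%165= 107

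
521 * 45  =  23445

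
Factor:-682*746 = -2^2*11^1*31^1*373^1 = - 508772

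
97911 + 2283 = 100194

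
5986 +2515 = 8501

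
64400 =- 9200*( - 7)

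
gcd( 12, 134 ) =2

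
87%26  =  9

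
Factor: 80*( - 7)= - 2^4*5^1*7^1 = - 560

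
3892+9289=13181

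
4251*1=4251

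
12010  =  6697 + 5313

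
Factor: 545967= 3^3 * 73^1*277^1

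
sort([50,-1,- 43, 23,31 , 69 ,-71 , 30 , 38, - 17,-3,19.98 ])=[-71,-43, - 17 , - 3,  -  1 , 19.98, 23 , 30 , 31,38,50, 69]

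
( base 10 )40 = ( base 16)28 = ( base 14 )2C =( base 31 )19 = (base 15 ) 2A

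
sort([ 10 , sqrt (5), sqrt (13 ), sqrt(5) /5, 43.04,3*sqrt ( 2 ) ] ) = [sqrt ( 5 ) /5,sqrt( 5), sqrt( 13 ), 3*sqrt (2 ), 10,  43.04 ]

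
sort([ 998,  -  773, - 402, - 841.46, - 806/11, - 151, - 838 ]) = [ - 841.46, - 838, - 773 ,-402, - 151,-806/11,998]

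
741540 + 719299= 1460839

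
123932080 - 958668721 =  - 834736641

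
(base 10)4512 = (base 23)8c4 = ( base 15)150C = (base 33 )44O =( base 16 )11a0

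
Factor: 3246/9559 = 2^1*3^1 * 11^ ( - 2 )*79^(  -  1 ) *541^1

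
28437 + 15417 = 43854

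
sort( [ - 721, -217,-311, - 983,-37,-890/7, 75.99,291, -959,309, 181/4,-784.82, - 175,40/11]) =[ - 983,-959, - 784.82,  -  721, - 311, - 217, - 175,  -  890/7,-37, 40/11, 181/4,75.99, 291,309 ]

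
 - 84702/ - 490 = 172 + 211/245=   172.86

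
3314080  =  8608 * 385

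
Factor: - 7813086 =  - 2^1*3^1*1302181^1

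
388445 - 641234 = - 252789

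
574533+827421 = 1401954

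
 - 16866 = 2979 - 19845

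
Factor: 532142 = 2^1  *  13^1*97^1*211^1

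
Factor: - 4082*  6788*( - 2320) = 2^7*5^1*13^1 * 29^1 *157^1 * 1697^1 = 64283989120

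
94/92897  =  94/92897 = 0.00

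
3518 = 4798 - 1280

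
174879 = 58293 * 3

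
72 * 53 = 3816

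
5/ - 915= - 1 + 182/183 = - 0.01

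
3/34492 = 3/34492= 0.00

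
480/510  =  16/17 = 0.94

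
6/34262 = 3/17131 = 0.00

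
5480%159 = 74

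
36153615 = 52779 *685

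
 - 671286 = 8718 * ( - 77 ) 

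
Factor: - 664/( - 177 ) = 2^3*3^( - 1)*59^( - 1) * 83^1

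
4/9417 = 4/9417 = 0.00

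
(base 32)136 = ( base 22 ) 274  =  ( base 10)1126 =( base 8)2146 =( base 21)2bd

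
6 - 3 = 3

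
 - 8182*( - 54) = 441828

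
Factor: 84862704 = 2^4*3^1*1767973^1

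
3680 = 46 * 80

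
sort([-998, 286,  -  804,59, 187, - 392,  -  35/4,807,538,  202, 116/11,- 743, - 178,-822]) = [ - 998, - 822, - 804, - 743,-392, - 178, - 35/4,116/11, 59 , 187, 202,  286,538  ,  807]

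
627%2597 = 627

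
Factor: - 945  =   - 3^3*5^1*7^1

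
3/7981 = 3/7981 = 0.00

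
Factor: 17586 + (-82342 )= - 64756 = -2^2 * 16189^1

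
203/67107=203/67107 = 0.00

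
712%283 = 146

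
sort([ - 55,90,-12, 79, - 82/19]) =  [-55, - 12, - 82/19, 79,90] 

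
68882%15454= 7066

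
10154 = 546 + 9608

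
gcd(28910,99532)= 2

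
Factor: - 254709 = -3^2*7^1*13^1*311^1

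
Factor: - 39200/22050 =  - 16/9 = -  2^4*3^( - 2) 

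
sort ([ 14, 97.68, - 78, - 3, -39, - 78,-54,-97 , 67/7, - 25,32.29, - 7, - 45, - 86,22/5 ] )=[ - 97, - 86, - 78, - 78,-54, - 45, - 39, - 25, - 7, - 3 , 22/5,  67/7,14 , 32.29,97.68 ]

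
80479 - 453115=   -  372636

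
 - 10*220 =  - 2200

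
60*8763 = 525780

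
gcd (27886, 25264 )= 2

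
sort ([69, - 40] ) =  [ - 40,69 ] 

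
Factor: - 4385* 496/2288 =-5^1*11^ (-1)*13^(-1)*31^1*877^1 = -135935/143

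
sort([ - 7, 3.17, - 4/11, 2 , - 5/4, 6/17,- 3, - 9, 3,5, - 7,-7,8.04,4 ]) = [ - 9, - 7, - 7,-7, - 3,-5/4, -4/11,  6/17,2, 3,3.17, 4 , 5, 8.04] 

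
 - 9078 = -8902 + - 176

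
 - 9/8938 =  - 1 + 8929/8938=-  0.00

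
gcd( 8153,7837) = 1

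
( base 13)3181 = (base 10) 6865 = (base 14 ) 2705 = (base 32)6MH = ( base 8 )15321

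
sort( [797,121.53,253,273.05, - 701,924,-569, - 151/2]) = [ - 701, - 569, - 151/2, 121.53,  253, 273.05,797,924]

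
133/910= 19/130 = 0.15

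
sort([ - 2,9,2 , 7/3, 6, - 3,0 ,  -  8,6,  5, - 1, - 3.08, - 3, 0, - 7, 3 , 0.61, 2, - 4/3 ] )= [ - 8,-7, - 3.08, - 3, - 3,-2, - 4/3, - 1,0 , 0,0.61, 2 , 2,7/3,3,5,6, 6, 9 ]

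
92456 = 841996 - 749540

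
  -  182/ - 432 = 91/216 = 0.42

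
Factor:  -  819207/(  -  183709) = 3^3*30341^1*183709^( - 1 ) 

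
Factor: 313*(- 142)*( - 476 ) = 21156296 = 2^3*7^1*17^1*71^1*313^1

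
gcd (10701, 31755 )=87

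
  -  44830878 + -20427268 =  - 65258146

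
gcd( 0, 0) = 0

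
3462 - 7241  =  -3779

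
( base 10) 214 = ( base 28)7I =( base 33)6G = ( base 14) 114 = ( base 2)11010110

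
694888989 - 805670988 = -110781999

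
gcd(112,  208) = 16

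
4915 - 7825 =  - 2910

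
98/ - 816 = -1  +  359/408  =  -0.12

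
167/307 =167/307 = 0.54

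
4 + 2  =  6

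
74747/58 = 1288 + 43/58 =1288.74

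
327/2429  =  327/2429 = 0.13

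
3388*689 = 2334332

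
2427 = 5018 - 2591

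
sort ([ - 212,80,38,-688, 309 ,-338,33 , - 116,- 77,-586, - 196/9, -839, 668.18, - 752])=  [ - 839, - 752, - 688,  -  586,- 338, - 212, - 116,-77,  -  196/9, 33,38,80,  309,668.18]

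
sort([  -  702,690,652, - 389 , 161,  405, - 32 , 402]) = [ - 702,- 389, - 32, 161,  402,405, 652,  690] 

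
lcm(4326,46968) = 328776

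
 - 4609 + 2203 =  - 2406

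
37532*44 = 1651408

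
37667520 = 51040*738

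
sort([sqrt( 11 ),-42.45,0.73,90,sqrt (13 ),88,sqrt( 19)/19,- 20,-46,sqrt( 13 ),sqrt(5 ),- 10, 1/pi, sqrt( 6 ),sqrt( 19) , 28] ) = [ - 46, - 42.45,-20, - 10,sqrt(19)/19,1/pi,0.73, sqrt(5 ) , sqrt(6 ),sqrt(11 ),sqrt ( 13 ),sqrt(13),sqrt ( 19), 28, 88, 90]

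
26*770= 20020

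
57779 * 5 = 288895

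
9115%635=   225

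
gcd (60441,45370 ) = 1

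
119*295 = 35105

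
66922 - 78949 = -12027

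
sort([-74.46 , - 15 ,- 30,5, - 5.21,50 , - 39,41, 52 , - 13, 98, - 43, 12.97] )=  [ - 74.46, - 43,-39,-30, - 15, - 13, - 5.21, 5,12.97, 41, 50,52, 98] 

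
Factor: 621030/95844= 2^ ( - 1) * 5^1*7^( - 2)*127^1 = 635/98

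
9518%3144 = 86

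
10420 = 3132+7288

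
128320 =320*401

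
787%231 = 94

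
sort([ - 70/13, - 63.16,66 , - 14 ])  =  [ - 63.16, - 14,  -  70/13, 66 ] 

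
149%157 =149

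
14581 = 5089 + 9492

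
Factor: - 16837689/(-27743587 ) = 3^1 * 11^1*2917^(-1)*9511^(-1 ) * 510233^1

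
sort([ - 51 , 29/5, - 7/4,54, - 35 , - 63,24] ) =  [ - 63, - 51,-35, - 7/4, 29/5,24, 54 ] 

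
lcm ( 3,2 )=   6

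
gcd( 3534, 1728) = 6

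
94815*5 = 474075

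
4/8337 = 4/8337 = 0.00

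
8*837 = 6696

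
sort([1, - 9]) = [ - 9,1 ]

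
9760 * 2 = 19520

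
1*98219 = 98219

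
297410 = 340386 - 42976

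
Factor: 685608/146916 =14/3 = 2^1*3^( - 1 )*7^1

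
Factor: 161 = 7^1 * 23^1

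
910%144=46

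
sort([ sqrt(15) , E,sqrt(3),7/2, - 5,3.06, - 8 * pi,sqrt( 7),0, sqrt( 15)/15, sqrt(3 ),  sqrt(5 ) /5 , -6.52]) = [  -  8*pi, - 6.52 , - 5,0,sqrt( 15 ) /15,sqrt ( 5 ) /5,sqrt( 3),sqrt( 3),sqrt( 7),E, 3.06,7/2,sqrt(15) ] 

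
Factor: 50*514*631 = 2^2*5^2*257^1*631^1  =  16216700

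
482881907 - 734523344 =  - 251641437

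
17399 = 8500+8899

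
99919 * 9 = 899271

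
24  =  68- 44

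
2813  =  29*97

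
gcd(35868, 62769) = 8967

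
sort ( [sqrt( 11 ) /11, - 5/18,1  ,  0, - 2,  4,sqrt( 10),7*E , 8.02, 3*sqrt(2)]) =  [ - 2 ,  -  5/18,0,sqrt( 11)/11,  1, sqrt ( 10), 4, 3*sqrt( 2),8.02, 7*E]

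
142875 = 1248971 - 1106096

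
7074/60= 117 + 9/10 = 117.90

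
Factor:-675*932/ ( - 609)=209700/203 = 2^2*3^2*5^2 * 7^(- 1 ) * 29^ (-1 )*233^1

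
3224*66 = 212784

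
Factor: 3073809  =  3^1*881^1  *1163^1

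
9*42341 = 381069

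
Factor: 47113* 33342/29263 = 2^1 * 3^1*11^1 *13^( - 1)*2251^(-1 ) * 4283^1* 5557^1 = 1570841646/29263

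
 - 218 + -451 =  - 669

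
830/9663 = 830/9663 = 0.09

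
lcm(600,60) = 600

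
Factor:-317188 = - 2^2*179^1*443^1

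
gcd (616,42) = 14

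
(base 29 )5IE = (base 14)1a29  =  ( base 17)g6f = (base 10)4741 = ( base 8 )11205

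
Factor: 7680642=2^1 * 3^1*1280107^1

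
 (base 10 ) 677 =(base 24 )145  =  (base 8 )1245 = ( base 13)401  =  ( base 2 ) 1010100101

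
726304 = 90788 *8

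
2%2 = 0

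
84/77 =1 + 1/11 = 1.09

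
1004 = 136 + 868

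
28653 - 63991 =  - 35338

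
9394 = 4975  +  4419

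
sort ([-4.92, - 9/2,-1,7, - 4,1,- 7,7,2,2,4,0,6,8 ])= [  -  7, - 4.92,- 9/2,-4 , - 1,0, 1, 2,2,4,6, 7,7, 8]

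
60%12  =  0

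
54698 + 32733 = 87431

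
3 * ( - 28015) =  - 84045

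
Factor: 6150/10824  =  2^( - 2 ) * 5^2*11^ ( - 1) = 25/44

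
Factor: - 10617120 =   -  2^5*3^2*5^1*73^1 * 101^1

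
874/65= 13 + 29/65=13.45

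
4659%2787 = 1872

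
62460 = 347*180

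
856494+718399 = 1574893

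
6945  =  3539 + 3406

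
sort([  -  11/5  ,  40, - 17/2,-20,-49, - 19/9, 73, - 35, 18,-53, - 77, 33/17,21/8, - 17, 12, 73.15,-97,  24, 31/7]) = [ - 97, - 77,-53,-49,-35, - 20,-17, - 17/2,-11/5, - 19/9 , 33/17,21/8,31/7, 12,  18, 24,40, 73, 73.15]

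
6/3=2 = 2.00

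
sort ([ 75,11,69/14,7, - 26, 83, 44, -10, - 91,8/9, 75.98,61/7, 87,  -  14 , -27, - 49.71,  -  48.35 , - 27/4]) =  [ - 91,-49.71,-48.35,-27, - 26, - 14,  -  10 , - 27/4, 8/9 , 69/14,  7, 61/7, 11,44, 75 , 75.98,83,  87 ]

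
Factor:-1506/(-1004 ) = 3/2 = 2^ ( - 1 )*3^1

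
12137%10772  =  1365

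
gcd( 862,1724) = 862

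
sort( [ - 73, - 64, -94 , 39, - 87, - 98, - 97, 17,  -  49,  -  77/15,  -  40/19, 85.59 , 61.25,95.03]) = [ - 98 ,-97, - 94,  -  87,  -  73,- 64,-49, - 77/15,  -  40/19,17, 39,61.25 , 85.59, 95.03]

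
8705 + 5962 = 14667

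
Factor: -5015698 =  - 2^1 * 397^1*6317^1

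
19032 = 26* 732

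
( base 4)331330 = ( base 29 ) 4kk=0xF7C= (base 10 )3964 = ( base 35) 389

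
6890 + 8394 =15284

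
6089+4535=10624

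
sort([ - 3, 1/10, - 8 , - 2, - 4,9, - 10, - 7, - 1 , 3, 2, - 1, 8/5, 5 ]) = [- 10, - 8, - 7,-4, - 3, - 2, - 1,-1, 1/10,8/5,2,3 , 5,9 ] 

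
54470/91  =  598+ 4/7=598.57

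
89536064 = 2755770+86780294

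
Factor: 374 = 2^1*11^1*17^1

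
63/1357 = 63/1357  =  0.05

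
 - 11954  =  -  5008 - 6946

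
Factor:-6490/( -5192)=2^( - 2)*5^1= 5/4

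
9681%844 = 397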